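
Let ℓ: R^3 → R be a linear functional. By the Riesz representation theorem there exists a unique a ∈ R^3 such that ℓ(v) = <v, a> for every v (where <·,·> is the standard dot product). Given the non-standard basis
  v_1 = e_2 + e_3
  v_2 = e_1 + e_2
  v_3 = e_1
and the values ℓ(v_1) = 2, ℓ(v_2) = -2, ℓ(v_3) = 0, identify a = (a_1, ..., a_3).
a = (0, -2, 4)

Write a = (a_1, ..., a_3) in the standard basis. For each basis vector v_i, ℓ(v_i) = <v_i, a> is a linear equation in the a_j's. Collect the n equations into a matrix system V a = ℓ, where row i of V is v_i (expressed in the standard basis). Since V is invertible (lower-triangular with 1s on the diagonal, up to permutation), solve by back-substitution:
  V =
[[0, 1, 1],
 [1, 1, 0],
 [1, 0, 0]]
  V a = (2, -2, 0)
Solving gives a = (0, -2, 4).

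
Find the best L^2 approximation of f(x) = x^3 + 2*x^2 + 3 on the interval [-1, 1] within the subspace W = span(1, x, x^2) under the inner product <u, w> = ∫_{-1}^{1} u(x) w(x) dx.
g(x) = 2*x^2 + 3*x/5 + 3

The best approximation g ∈ W is the orthogonal projection of f onto W. Writing g = a_0 + a_1 x + a_2 x^2, the coefficients solve the normal equations G · a = b where
  G_{ij} = <φ_i, φ_j> and b_i = <f, φ_i>, with φ_0 = 1, φ_1 = x, φ_2 = x^2.
G =
  [2, 0, 2/3]
  [0, 2/3, 0]
  [2/3, 0, 2/5],
b = (22/3, 2/5, 14/5).
Solving gives a_0 = 3, a_1 = 3/5, a_2 = 2, so
  g(x) = 2*x^2 + 3*x/5 + 3.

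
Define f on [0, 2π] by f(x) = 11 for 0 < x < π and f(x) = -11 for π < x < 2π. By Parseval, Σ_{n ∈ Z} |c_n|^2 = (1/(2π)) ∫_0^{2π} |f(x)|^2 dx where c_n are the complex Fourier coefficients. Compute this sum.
Σ |c_n|^2 = 121

Parseval equates the L^2 energy of f (normalised by 1/(2π)) with the ℓ^2 sum of its Fourier coefficients: (1/(2π)) ∫_0^{2π} |f|^2 = Σ |c_n|^2.
Compute the left side: (1/(2π)) [∫_0^π 11^2 dx + ∫_π^{2π} (-11)^2 dx] = (1/(2π)) · (121π + 121π) = (121 + 121)/2 = 121.
So Σ_{n ∈ Z} |c_n|^2 = 121.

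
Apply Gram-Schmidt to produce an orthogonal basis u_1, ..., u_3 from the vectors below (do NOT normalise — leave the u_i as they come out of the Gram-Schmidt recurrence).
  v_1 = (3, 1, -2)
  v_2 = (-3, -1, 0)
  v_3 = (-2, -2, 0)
Orthogonal basis:
  u_1 = (3, 1, -2)
  u_2 = (-6/7, -2/7, -10/7)
  u_3 = (2/5, -6/5, 0)

Apply the Gram-Schmidt recurrence
  u_1 = v_1
  u_i = v_i − Σ_{j<i} ((v_i · u_j) / (u_j · u_j)) · u_j.

Step by step this gives:
  u_1 = (3, 1, -2)
  u_2 = (-6/7, -2/7, -10/7)
  u_3 = (2/5, -6/5, 0)

Orthogonality check:
  u_2 · u_1 = 0 (should be 0)
  u_3 · u_1 = 0 (should be 0)
  u_3 · u_2 = 0 (should be 0)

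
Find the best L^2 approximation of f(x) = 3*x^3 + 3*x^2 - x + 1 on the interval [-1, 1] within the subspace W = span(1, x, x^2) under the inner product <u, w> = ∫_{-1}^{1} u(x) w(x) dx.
g(x) = 3*x^2 + 4*x/5 + 1

The best approximation g ∈ W is the orthogonal projection of f onto W. Writing g = a_0 + a_1 x + a_2 x^2, the coefficients solve the normal equations G · a = b where
  G_{ij} = <φ_i, φ_j> and b_i = <f, φ_i>, with φ_0 = 1, φ_1 = x, φ_2 = x^2.
G =
  [2, 0, 2/3]
  [0, 2/3, 0]
  [2/3, 0, 2/5],
b = (4, 8/15, 28/15).
Solving gives a_0 = 1, a_1 = 4/5, a_2 = 3, so
  g(x) = 3*x^2 + 4*x/5 + 1.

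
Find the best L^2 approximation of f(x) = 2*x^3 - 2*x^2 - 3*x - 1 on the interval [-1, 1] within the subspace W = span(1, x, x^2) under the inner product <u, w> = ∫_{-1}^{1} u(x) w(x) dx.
g(x) = -2*x^2 - 9*x/5 - 1

The best approximation g ∈ W is the orthogonal projection of f onto W. Writing g = a_0 + a_1 x + a_2 x^2, the coefficients solve the normal equations G · a = b where
  G_{ij} = <φ_i, φ_j> and b_i = <f, φ_i>, with φ_0 = 1, φ_1 = x, φ_2 = x^2.
G =
  [2, 0, 2/3]
  [0, 2/3, 0]
  [2/3, 0, 2/5],
b = (-10/3, -6/5, -22/15).
Solving gives a_0 = -1, a_1 = -9/5, a_2 = -2, so
  g(x) = -2*x^2 - 9*x/5 - 1.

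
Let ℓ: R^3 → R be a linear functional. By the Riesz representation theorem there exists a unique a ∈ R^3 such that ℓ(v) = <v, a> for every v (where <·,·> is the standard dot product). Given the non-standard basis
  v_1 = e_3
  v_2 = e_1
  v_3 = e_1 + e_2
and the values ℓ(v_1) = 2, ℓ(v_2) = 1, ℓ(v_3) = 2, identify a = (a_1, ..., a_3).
a = (1, 1, 2)

Write a = (a_1, ..., a_3) in the standard basis. For each basis vector v_i, ℓ(v_i) = <v_i, a> is a linear equation in the a_j's. Collect the n equations into a matrix system V a = ℓ, where row i of V is v_i (expressed in the standard basis). Since V is invertible (lower-triangular with 1s on the diagonal, up to permutation), solve by back-substitution:
  V =
[[0, 0, 1],
 [1, 0, 0],
 [1, 1, 0]]
  V a = (2, 1, 2)
Solving gives a = (1, 1, 2).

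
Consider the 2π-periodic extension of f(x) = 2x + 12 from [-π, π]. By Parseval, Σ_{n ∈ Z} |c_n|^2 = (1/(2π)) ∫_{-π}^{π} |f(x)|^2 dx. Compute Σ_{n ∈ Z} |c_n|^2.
Σ |c_n|^2 = 4π^2/3 + 144

Expand and integrate term by term over [-π, π]:
  ∫ (2x)^2 dx = 4·(2π^3/3); ∫ 2·2·(12)·x dx = 0 (odd integrand); ∫ 12^2 dx = 144·2π.
So (1/(2π)) ∫_{-π}^{π} (2x + 12)^2 dx = 4π^2/3 + 144 = 4π^2/3 + 144.
Parseval ⇒ Σ |c_n|^2 = 4π^2/3 + 144.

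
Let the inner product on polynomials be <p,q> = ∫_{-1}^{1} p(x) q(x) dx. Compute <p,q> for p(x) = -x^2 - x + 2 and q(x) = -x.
<p,q> = 2/3

Expand the product: p(x)·q(x) = x^3 + x^2 - 2*x.
∫_{-1}^{1} of each monomial x^k gives [2/(k+1) if k even, 0 if k odd]. Integrating term-by-term (or equivalently evaluating the antiderivative F(x) = x^4/4 + x^3/3 - x^2 at the endpoints):
  F(1) − F(−1) = -5/12 − (-13/12) = 2/3.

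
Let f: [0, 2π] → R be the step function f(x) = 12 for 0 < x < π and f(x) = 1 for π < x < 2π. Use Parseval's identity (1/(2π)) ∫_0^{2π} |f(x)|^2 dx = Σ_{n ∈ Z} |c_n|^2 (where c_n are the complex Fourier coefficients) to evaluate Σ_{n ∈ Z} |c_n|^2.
Σ |c_n|^2 = 145/2

Parseval equates the L^2 energy of f (normalised by 1/(2π)) with the ℓ^2 sum of its Fourier coefficients: (1/(2π)) ∫_0^{2π} |f|^2 = Σ |c_n|^2.
Compute the left side: (1/(2π)) [∫_0^π 12^2 dx + ∫_π^{2π} 1^2 dx] = (1/(2π)) · (144π + 1π) = (144 + 1)/2 = 145/2.
So Σ_{n ∈ Z} |c_n|^2 = 145/2.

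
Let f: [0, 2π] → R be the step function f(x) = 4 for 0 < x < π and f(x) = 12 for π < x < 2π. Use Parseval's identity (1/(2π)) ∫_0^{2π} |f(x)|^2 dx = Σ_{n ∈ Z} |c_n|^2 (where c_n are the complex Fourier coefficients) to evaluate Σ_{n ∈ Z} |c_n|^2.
Σ |c_n|^2 = 80

Parseval equates the L^2 energy of f (normalised by 1/(2π)) with the ℓ^2 sum of its Fourier coefficients: (1/(2π)) ∫_0^{2π} |f|^2 = Σ |c_n|^2.
Compute the left side: (1/(2π)) [∫_0^π 4^2 dx + ∫_π^{2π} 12^2 dx] = (1/(2π)) · (16π + 144π) = (16 + 144)/2 = 80.
So Σ_{n ∈ Z} |c_n|^2 = 80.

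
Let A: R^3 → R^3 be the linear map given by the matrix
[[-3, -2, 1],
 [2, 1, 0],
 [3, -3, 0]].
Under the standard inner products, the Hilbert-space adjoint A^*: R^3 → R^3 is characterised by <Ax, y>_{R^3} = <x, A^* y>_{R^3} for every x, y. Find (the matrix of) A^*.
A^* = A^T =
[[-3, 2, 3],
 [-2, 1, -3],
 [1, 0, 0]]

For real matrices with standard dot products, the defining identity <Ax, y> = <x, A^* y> gives (Ax)^T y = x^T (A^*) y, i.e. x^T A^T y = x^T (A^*) y. Since this holds for all x, y, we must have A^* = A^T. Therefore
A^* =
[[-3, 2, 3],
 [-2, 1, -3],
 [1, 0, 0]].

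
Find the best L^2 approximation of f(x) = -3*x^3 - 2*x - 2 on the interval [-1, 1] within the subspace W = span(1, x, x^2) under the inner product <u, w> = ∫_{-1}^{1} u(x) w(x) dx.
g(x) = -19*x/5 - 2

The best approximation g ∈ W is the orthogonal projection of f onto W. Writing g = a_0 + a_1 x + a_2 x^2, the coefficients solve the normal equations G · a = b where
  G_{ij} = <φ_i, φ_j> and b_i = <f, φ_i>, with φ_0 = 1, φ_1 = x, φ_2 = x^2.
G =
  [2, 0, 2/3]
  [0, 2/3, 0]
  [2/3, 0, 2/5],
b = (-4, -38/15, -4/3).
Solving gives a_0 = -2, a_1 = -19/5, a_2 = 0, so
  g(x) = -19*x/5 - 2.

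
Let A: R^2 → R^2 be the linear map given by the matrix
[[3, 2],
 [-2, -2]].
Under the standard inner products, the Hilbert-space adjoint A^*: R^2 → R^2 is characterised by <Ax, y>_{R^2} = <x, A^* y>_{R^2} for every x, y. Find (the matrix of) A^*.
A^* = A^T =
[[3, -2],
 [2, -2]]

For real matrices with standard dot products, the defining identity <Ax, y> = <x, A^* y> gives (Ax)^T y = x^T (A^*) y, i.e. x^T A^T y = x^T (A^*) y. Since this holds for all x, y, we must have A^* = A^T. Therefore
A^* =
[[3, -2],
 [2, -2]].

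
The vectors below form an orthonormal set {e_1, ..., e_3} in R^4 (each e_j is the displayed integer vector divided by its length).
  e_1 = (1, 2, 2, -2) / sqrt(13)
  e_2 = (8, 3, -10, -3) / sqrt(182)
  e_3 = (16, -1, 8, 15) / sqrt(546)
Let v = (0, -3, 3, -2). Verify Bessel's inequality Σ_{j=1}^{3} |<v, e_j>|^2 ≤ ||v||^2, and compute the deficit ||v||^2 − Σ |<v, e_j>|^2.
Σ |<v, e_j>|^2 = 94/13; ||v||^2 = 22; deficit = 192/13

Write each e_j = u_j / sqrt(<u_j, u_j>) where u_j is the displayed integer vector. Then <v, e_j> = <v, u_j> / sqrt(<u_j, u_j>), so |<v, e_j>|^2 = <v, u_j>^2 / <u_j, u_j>.
Coefficients: <v, e_1> = 4/sqrt(13), <v, e_2> = -33/sqrt(182), <v, e_3> = -3/sqrt(546).
Square and sum: Σ |<v, e_j>|^2 = 94/13.
Compute ||v||^2 = v·v = 22.
Deficit = 22 − 94/13 = 192/13 ≥ 0, confirming Bessel's inequality. (The deficit equals ||v − Σ <v,e_j> e_j||^2, the squared distance from v to span{e_j}.)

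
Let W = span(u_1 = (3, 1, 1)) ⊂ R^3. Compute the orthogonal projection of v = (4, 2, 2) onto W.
proj_W(v) = (48/11, 16/11, 16/11)

Set up U = [u_1 | ... | u_1] ∈ R^(3×1). The projector onto W = col(U) is P = U (U^T U)^(-1) U^T.
Compute U^T U =
  [11],
and U^T v = (16).
Solve U^T U · c = U^T v for the coefficients: c = (16/11). The projection is proj_W(v) = U c.
Check: (v - proj_W(v)) · u_1 = 0  (should be 0).
Result: proj_W(v) = (48/11, 16/11, 16/11).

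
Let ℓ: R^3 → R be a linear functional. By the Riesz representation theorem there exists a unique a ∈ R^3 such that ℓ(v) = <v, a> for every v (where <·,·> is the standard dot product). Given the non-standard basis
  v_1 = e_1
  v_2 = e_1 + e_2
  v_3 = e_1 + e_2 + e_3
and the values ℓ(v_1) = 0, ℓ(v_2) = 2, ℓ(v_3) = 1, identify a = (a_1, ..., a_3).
a = (0, 2, -1)

Write a = (a_1, ..., a_3) in the standard basis. For each basis vector v_i, ℓ(v_i) = <v_i, a> is a linear equation in the a_j's. Collect the n equations into a matrix system V a = ℓ, where row i of V is v_i (expressed in the standard basis). Since V is invertible (lower-triangular with 1s on the diagonal, up to permutation), solve by back-substitution:
  V =
[[1, 0, 0],
 [1, 1, 0],
 [1, 1, 1]]
  V a = (0, 2, 1)
Solving gives a = (0, 2, -1).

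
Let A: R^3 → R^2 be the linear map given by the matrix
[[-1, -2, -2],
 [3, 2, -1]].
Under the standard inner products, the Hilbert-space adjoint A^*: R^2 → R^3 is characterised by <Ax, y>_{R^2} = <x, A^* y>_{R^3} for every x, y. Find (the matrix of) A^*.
A^* = A^T =
[[-1, 3],
 [-2, 2],
 [-2, -1]]

For real matrices with standard dot products, the defining identity <Ax, y> = <x, A^* y> gives (Ax)^T y = x^T (A^*) y, i.e. x^T A^T y = x^T (A^*) y. Since this holds for all x, y, we must have A^* = A^T. Therefore
A^* =
[[-1, 3],
 [-2, 2],
 [-2, -1]].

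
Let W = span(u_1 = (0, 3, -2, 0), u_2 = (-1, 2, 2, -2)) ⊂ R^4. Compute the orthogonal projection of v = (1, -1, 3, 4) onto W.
proj_W(v) = (47/165, -83/33, 8/11, 94/165)

Set up U = [u_1 | ... | u_2] ∈ R^(4×2). The projector onto W = col(U) is P = U (U^T U)^(-1) U^T.
Compute U^T U =
  [13, 2]
  [2, 13],
and U^T v = (-9, -5).
Solve U^T U · c = U^T v for the coefficients: c = (-107/165, -47/165). The projection is proj_W(v) = U c.
Check: (v - proj_W(v)) · u_1 = 0  (should be 0).
Check: (v - proj_W(v)) · u_2 = 0  (should be 0).
Result: proj_W(v) = (47/165, -83/33, 8/11, 94/165).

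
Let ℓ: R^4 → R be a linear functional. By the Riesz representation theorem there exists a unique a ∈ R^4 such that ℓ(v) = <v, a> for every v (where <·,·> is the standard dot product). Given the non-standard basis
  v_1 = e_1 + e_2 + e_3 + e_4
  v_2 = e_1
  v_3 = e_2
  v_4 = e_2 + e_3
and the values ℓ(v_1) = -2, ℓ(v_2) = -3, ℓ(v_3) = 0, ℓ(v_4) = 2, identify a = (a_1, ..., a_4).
a = (-3, 0, 2, -1)

Write a = (a_1, ..., a_4) in the standard basis. For each basis vector v_i, ℓ(v_i) = <v_i, a> is a linear equation in the a_j's. Collect the n equations into a matrix system V a = ℓ, where row i of V is v_i (expressed in the standard basis). Since V is invertible (lower-triangular with 1s on the diagonal, up to permutation), solve by back-substitution:
  V =
[[1, 1, 1, 1],
 [1, 0, 0, 0],
 [0, 1, 0, 0],
 [0, 1, 1, 0]]
  V a = (-2, -3, 0, 2)
Solving gives a = (-3, 0, 2, -1).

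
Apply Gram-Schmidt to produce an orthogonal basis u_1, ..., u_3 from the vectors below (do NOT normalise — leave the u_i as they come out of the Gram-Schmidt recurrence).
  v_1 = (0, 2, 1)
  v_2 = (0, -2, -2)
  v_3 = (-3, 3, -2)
Orthogonal basis:
  u_1 = (0, 2, 1)
  u_2 = (0, 2/5, -4/5)
  u_3 = (-3, 0, 0)

Apply the Gram-Schmidt recurrence
  u_1 = v_1
  u_i = v_i − Σ_{j<i} ((v_i · u_j) / (u_j · u_j)) · u_j.

Step by step this gives:
  u_1 = (0, 2, 1)
  u_2 = (0, 2/5, -4/5)
  u_3 = (-3, 0, 0)

Orthogonality check:
  u_2 · u_1 = 0 (should be 0)
  u_3 · u_1 = 0 (should be 0)
  u_3 · u_2 = 0 (should be 0)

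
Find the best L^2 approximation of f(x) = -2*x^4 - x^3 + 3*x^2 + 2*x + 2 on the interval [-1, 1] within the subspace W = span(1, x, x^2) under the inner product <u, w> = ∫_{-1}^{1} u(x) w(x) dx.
g(x) = 9*x^2/7 + 7*x/5 + 76/35

The best approximation g ∈ W is the orthogonal projection of f onto W. Writing g = a_0 + a_1 x + a_2 x^2, the coefficients solve the normal equations G · a = b where
  G_{ij} = <φ_i, φ_j> and b_i = <f, φ_i>, with φ_0 = 1, φ_1 = x, φ_2 = x^2.
G =
  [2, 0, 2/3]
  [0, 2/3, 0]
  [2/3, 0, 2/5],
b = (26/5, 14/15, 206/105).
Solving gives a_0 = 76/35, a_1 = 7/5, a_2 = 9/7, so
  g(x) = 9*x^2/7 + 7*x/5 + 76/35.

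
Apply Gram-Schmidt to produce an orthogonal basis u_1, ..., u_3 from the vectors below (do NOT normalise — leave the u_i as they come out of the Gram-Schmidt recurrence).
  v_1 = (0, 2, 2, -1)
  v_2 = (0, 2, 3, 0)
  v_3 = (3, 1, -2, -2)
Orthogonal basis:
  u_1 = (0, 2, 2, -1)
  u_2 = (0, -2/9, 7/9, 10/9)
  u_3 = (3, 9/17, -6/17, 6/17)

Apply the Gram-Schmidt recurrence
  u_1 = v_1
  u_i = v_i − Σ_{j<i} ((v_i · u_j) / (u_j · u_j)) · u_j.

Step by step this gives:
  u_1 = (0, 2, 2, -1)
  u_2 = (0, -2/9, 7/9, 10/9)
  u_3 = (3, 9/17, -6/17, 6/17)

Orthogonality check:
  u_2 · u_1 = 0 (should be 0)
  u_3 · u_1 = 0 (should be 0)
  u_3 · u_2 = 0 (should be 0)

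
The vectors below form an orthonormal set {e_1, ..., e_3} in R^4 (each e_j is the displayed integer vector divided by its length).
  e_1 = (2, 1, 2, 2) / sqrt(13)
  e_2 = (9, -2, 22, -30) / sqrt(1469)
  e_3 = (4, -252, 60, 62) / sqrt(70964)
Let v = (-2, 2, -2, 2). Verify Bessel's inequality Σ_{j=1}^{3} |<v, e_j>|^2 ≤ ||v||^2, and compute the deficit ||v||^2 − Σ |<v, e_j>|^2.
Σ |<v, e_j>|^2 = 2316/157; ||v||^2 = 16; deficit = 196/157

Write each e_j = u_j / sqrt(<u_j, u_j>) where u_j is the displayed integer vector. Then <v, e_j> = <v, u_j> / sqrt(<u_j, u_j>), so |<v, e_j>|^2 = <v, u_j>^2 / <u_j, u_j>.
Coefficients: <v, e_1> = -2/sqrt(13), <v, e_2> = -126/sqrt(1469), <v, e_3> = -508/sqrt(70964).
Square and sum: Σ |<v, e_j>|^2 = 2316/157.
Compute ||v||^2 = v·v = 16.
Deficit = 16 − 2316/157 = 196/157 ≥ 0, confirming Bessel's inequality. (The deficit equals ||v − Σ <v,e_j> e_j||^2, the squared distance from v to span{e_j}.)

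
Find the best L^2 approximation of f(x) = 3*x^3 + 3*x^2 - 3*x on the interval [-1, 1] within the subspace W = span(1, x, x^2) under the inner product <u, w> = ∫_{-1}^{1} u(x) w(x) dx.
g(x) = 3*x^2 - 6*x/5

The best approximation g ∈ W is the orthogonal projection of f onto W. Writing g = a_0 + a_1 x + a_2 x^2, the coefficients solve the normal equations G · a = b where
  G_{ij} = <φ_i, φ_j> and b_i = <f, φ_i>, with φ_0 = 1, φ_1 = x, φ_2 = x^2.
G =
  [2, 0, 2/3]
  [0, 2/3, 0]
  [2/3, 0, 2/5],
b = (2, -4/5, 6/5).
Solving gives a_0 = 0, a_1 = -6/5, a_2 = 3, so
  g(x) = 3*x^2 - 6*x/5.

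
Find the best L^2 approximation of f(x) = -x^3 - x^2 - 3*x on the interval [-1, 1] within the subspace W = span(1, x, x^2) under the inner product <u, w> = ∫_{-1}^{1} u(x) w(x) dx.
g(x) = -x^2 - 18*x/5

The best approximation g ∈ W is the orthogonal projection of f onto W. Writing g = a_0 + a_1 x + a_2 x^2, the coefficients solve the normal equations G · a = b where
  G_{ij} = <φ_i, φ_j> and b_i = <f, φ_i>, with φ_0 = 1, φ_1 = x, φ_2 = x^2.
G =
  [2, 0, 2/3]
  [0, 2/3, 0]
  [2/3, 0, 2/5],
b = (-2/3, -12/5, -2/5).
Solving gives a_0 = 0, a_1 = -18/5, a_2 = -1, so
  g(x) = -x^2 - 18*x/5.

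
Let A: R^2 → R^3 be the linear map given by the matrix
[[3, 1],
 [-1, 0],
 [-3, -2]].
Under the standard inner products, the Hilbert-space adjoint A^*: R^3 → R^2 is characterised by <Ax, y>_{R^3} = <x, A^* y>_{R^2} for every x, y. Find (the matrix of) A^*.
A^* = A^T =
[[3, -1, -3],
 [1, 0, -2]]

For real matrices with standard dot products, the defining identity <Ax, y> = <x, A^* y> gives (Ax)^T y = x^T (A^*) y, i.e. x^T A^T y = x^T (A^*) y. Since this holds for all x, y, we must have A^* = A^T. Therefore
A^* =
[[3, -1, -3],
 [1, 0, -2]].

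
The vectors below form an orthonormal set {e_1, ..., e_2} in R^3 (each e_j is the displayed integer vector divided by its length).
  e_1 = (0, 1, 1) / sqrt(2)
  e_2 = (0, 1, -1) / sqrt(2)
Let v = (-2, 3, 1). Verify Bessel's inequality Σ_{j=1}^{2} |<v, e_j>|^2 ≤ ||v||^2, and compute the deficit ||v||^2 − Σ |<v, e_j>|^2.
Σ |<v, e_j>|^2 = 10; ||v||^2 = 14; deficit = 4

Write each e_j = u_j / sqrt(<u_j, u_j>) where u_j is the displayed integer vector. Then <v, e_j> = <v, u_j> / sqrt(<u_j, u_j>), so |<v, e_j>|^2 = <v, u_j>^2 / <u_j, u_j>.
Coefficients: <v, e_1> = 4/sqrt(2), <v, e_2> = 2/sqrt(2).
Square and sum: Σ |<v, e_j>|^2 = 10.
Compute ||v||^2 = v·v = 14.
Deficit = 14 − 10 = 4 ≥ 0, confirming Bessel's inequality. (The deficit equals ||v − Σ <v,e_j> e_j||^2, the squared distance from v to span{e_j}.)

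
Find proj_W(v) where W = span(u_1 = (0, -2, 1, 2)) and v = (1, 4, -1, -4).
proj_W(v) = (0, 34/9, -17/9, -34/9)

Set up U = [u_1 | ... | u_1] ∈ R^(4×1). The projector onto W = col(U) is P = U (U^T U)^(-1) U^T.
Compute U^T U =
  [9],
and U^T v = (-17).
Solve U^T U · c = U^T v for the coefficients: c = (-17/9). The projection is proj_W(v) = U c.
Check: (v - proj_W(v)) · u_1 = 0  (should be 0).
Result: proj_W(v) = (0, 34/9, -17/9, -34/9).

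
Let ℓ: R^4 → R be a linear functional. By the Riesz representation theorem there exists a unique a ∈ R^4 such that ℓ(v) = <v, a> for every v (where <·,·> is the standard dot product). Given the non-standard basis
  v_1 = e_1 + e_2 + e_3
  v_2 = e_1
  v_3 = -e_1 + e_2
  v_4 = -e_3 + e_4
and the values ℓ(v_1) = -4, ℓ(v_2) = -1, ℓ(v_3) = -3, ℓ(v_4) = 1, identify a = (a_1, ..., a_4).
a = (-1, -4, 1, 2)

Write a = (a_1, ..., a_4) in the standard basis. For each basis vector v_i, ℓ(v_i) = <v_i, a> is a linear equation in the a_j's. Collect the n equations into a matrix system V a = ℓ, where row i of V is v_i (expressed in the standard basis). Since V is invertible (lower-triangular with 1s on the diagonal, up to permutation), solve by back-substitution:
  V =
[[1, 1, 1, 0],
 [1, 0, 0, 0],
 [-1, 1, 0, 0],
 [0, 0, -1, 1]]
  V a = (-4, -1, -3, 1)
Solving gives a = (-1, -4, 1, 2).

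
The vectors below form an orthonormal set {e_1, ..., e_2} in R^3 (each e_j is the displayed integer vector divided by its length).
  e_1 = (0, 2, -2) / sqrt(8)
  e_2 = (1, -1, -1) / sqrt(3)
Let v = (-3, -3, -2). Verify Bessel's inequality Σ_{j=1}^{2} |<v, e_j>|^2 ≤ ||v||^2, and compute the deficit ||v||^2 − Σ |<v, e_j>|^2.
Σ |<v, e_j>|^2 = 11/6; ||v||^2 = 22; deficit = 121/6

Write each e_j = u_j / sqrt(<u_j, u_j>) where u_j is the displayed integer vector. Then <v, e_j> = <v, u_j> / sqrt(<u_j, u_j>), so |<v, e_j>|^2 = <v, u_j>^2 / <u_j, u_j>.
Coefficients: <v, e_1> = -2/sqrt(8), <v, e_2> = 2/sqrt(3).
Square and sum: Σ |<v, e_j>|^2 = 11/6.
Compute ||v||^2 = v·v = 22.
Deficit = 22 − 11/6 = 121/6 ≥ 0, confirming Bessel's inequality. (The deficit equals ||v − Σ <v,e_j> e_j||^2, the squared distance from v to span{e_j}.)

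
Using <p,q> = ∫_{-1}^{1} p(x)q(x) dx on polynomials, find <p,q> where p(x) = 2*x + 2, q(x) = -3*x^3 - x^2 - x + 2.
<p,q> = 44/15

Expand the product: p(x)·q(x) = -6*x^4 - 8*x^3 - 4*x^2 + 2*x + 4.
∫_{-1}^{1} of each monomial x^k gives [2/(k+1) if k even, 0 if k odd]. Integrating term-by-term (or equivalently evaluating the antiderivative F(x) = -6*x^5/5 - 2*x^4 - 4*x^3/3 + x^2 + 4*x at the endpoints):
  F(1) − F(−1) = 7/15 − (-37/15) = 44/15.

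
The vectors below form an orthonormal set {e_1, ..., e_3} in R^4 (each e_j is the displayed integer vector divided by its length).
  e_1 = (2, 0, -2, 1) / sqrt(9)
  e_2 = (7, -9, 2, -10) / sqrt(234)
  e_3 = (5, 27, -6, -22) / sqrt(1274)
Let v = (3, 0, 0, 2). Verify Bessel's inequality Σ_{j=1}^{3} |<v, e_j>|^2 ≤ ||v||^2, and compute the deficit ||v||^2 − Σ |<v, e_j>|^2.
Σ |<v, e_j>|^2 = 381/49; ||v||^2 = 13; deficit = 256/49

Write each e_j = u_j / sqrt(<u_j, u_j>) where u_j is the displayed integer vector. Then <v, e_j> = <v, u_j> / sqrt(<u_j, u_j>), so |<v, e_j>|^2 = <v, u_j>^2 / <u_j, u_j>.
Coefficients: <v, e_1> = 8/sqrt(9), <v, e_2> = 1/sqrt(234), <v, e_3> = -29/sqrt(1274).
Square and sum: Σ |<v, e_j>|^2 = 381/49.
Compute ||v||^2 = v·v = 13.
Deficit = 13 − 381/49 = 256/49 ≥ 0, confirming Bessel's inequality. (The deficit equals ||v − Σ <v,e_j> e_j||^2, the squared distance from v to span{e_j}.)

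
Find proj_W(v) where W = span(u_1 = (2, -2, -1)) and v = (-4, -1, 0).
proj_W(v) = (-4/3, 4/3, 2/3)

Set up U = [u_1 | ... | u_1] ∈ R^(3×1). The projector onto W = col(U) is P = U (U^T U)^(-1) U^T.
Compute U^T U =
  [9],
and U^T v = (-6).
Solve U^T U · c = U^T v for the coefficients: c = (-2/3). The projection is proj_W(v) = U c.
Check: (v - proj_W(v)) · u_1 = 0  (should be 0).
Result: proj_W(v) = (-4/3, 4/3, 2/3).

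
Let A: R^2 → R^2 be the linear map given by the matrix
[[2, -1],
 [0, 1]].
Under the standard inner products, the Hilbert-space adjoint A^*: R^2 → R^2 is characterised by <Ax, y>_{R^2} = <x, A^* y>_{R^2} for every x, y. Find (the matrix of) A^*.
A^* = A^T =
[[2, 0],
 [-1, 1]]

For real matrices with standard dot products, the defining identity <Ax, y> = <x, A^* y> gives (Ax)^T y = x^T (A^*) y, i.e. x^T A^T y = x^T (A^*) y. Since this holds for all x, y, we must have A^* = A^T. Therefore
A^* =
[[2, 0],
 [-1, 1]].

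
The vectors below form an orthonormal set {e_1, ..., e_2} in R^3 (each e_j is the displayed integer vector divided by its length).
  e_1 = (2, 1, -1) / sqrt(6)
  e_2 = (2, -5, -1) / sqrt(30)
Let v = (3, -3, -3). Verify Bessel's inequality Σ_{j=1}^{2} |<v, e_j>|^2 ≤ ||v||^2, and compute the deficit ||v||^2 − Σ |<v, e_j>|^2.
Σ |<v, e_j>|^2 = 126/5; ||v||^2 = 27; deficit = 9/5

Write each e_j = u_j / sqrt(<u_j, u_j>) where u_j is the displayed integer vector. Then <v, e_j> = <v, u_j> / sqrt(<u_j, u_j>), so |<v, e_j>|^2 = <v, u_j>^2 / <u_j, u_j>.
Coefficients: <v, e_1> = 6/sqrt(6), <v, e_2> = 24/sqrt(30).
Square and sum: Σ |<v, e_j>|^2 = 126/5.
Compute ||v||^2 = v·v = 27.
Deficit = 27 − 126/5 = 9/5 ≥ 0, confirming Bessel's inequality. (The deficit equals ||v − Σ <v,e_j> e_j||^2, the squared distance from v to span{e_j}.)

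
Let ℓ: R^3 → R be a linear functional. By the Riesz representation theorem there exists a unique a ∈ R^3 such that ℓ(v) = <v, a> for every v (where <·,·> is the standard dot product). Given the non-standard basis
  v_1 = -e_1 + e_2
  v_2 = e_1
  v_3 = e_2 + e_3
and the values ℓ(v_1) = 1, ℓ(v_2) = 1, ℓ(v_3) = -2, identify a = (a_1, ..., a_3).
a = (1, 2, -4)

Write a = (a_1, ..., a_3) in the standard basis. For each basis vector v_i, ℓ(v_i) = <v_i, a> is a linear equation in the a_j's. Collect the n equations into a matrix system V a = ℓ, where row i of V is v_i (expressed in the standard basis). Since V is invertible (lower-triangular with 1s on the diagonal, up to permutation), solve by back-substitution:
  V =
[[-1, 1, 0],
 [1, 0, 0],
 [0, 1, 1]]
  V a = (1, 1, -2)
Solving gives a = (1, 2, -4).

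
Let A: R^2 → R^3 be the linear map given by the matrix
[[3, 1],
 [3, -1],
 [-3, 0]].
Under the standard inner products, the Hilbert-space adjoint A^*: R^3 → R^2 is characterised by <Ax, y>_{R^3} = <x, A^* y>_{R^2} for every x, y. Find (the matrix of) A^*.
A^* = A^T =
[[3, 3, -3],
 [1, -1, 0]]

For real matrices with standard dot products, the defining identity <Ax, y> = <x, A^* y> gives (Ax)^T y = x^T (A^*) y, i.e. x^T A^T y = x^T (A^*) y. Since this holds for all x, y, we must have A^* = A^T. Therefore
A^* =
[[3, 3, -3],
 [1, -1, 0]].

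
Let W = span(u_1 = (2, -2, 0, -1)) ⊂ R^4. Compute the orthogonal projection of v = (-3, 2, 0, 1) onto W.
proj_W(v) = (-22/9, 22/9, 0, 11/9)

Set up U = [u_1 | ... | u_1] ∈ R^(4×1). The projector onto W = col(U) is P = U (U^T U)^(-1) U^T.
Compute U^T U =
  [9],
and U^T v = (-11).
Solve U^T U · c = U^T v for the coefficients: c = (-11/9). The projection is proj_W(v) = U c.
Check: (v - proj_W(v)) · u_1 = 0  (should be 0).
Result: proj_W(v) = (-22/9, 22/9, 0, 11/9).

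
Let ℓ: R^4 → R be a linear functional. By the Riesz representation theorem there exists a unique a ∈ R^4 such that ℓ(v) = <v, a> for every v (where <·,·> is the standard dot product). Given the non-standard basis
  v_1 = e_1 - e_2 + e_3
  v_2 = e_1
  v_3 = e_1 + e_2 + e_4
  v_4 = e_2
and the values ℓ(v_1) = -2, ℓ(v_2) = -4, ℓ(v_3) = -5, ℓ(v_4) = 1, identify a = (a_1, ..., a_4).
a = (-4, 1, 3, -2)

Write a = (a_1, ..., a_4) in the standard basis. For each basis vector v_i, ℓ(v_i) = <v_i, a> is a linear equation in the a_j's. Collect the n equations into a matrix system V a = ℓ, where row i of V is v_i (expressed in the standard basis). Since V is invertible (lower-triangular with 1s on the diagonal, up to permutation), solve by back-substitution:
  V =
[[1, -1, 1, 0],
 [1, 0, 0, 0],
 [1, 1, 0, 1],
 [0, 1, 0, 0]]
  V a = (-2, -4, -5, 1)
Solving gives a = (-4, 1, 3, -2).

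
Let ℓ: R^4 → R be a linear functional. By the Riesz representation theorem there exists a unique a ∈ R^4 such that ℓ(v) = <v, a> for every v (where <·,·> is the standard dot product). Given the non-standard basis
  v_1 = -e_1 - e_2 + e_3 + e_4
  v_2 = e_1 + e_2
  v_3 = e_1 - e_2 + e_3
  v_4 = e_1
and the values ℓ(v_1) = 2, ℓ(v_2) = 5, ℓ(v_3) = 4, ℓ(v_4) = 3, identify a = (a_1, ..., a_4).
a = (3, 2, 3, 4)

Write a = (a_1, ..., a_4) in the standard basis. For each basis vector v_i, ℓ(v_i) = <v_i, a> is a linear equation in the a_j's. Collect the n equations into a matrix system V a = ℓ, where row i of V is v_i (expressed in the standard basis). Since V is invertible (lower-triangular with 1s on the diagonal, up to permutation), solve by back-substitution:
  V =
[[-1, -1, 1, 1],
 [1, 1, 0, 0],
 [1, -1, 1, 0],
 [1, 0, 0, 0]]
  V a = (2, 5, 4, 3)
Solving gives a = (3, 2, 3, 4).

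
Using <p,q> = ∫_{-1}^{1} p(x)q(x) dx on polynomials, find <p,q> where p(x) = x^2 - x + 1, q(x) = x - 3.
<p,q> = -26/3

Expand the product: p(x)·q(x) = x^3 - 4*x^2 + 4*x - 3.
∫_{-1}^{1} of each monomial x^k gives [2/(k+1) if k even, 0 if k odd]. Integrating term-by-term (or equivalently evaluating the antiderivative F(x) = x^4/4 - 4*x^3/3 + 2*x^2 - 3*x at the endpoints):
  F(1) − F(−1) = -25/12 − (79/12) = -26/3.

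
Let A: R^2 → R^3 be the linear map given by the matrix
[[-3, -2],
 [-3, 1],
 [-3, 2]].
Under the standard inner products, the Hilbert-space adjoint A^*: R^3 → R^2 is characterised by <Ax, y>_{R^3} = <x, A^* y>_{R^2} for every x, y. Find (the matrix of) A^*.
A^* = A^T =
[[-3, -3, -3],
 [-2, 1, 2]]

For real matrices with standard dot products, the defining identity <Ax, y> = <x, A^* y> gives (Ax)^T y = x^T (A^*) y, i.e. x^T A^T y = x^T (A^*) y. Since this holds for all x, y, we must have A^* = A^T. Therefore
A^* =
[[-3, -3, -3],
 [-2, 1, 2]].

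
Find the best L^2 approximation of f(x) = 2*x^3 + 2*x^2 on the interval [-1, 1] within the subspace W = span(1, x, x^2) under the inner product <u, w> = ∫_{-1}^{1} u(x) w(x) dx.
g(x) = 2*x^2 + 6*x/5

The best approximation g ∈ W is the orthogonal projection of f onto W. Writing g = a_0 + a_1 x + a_2 x^2, the coefficients solve the normal equations G · a = b where
  G_{ij} = <φ_i, φ_j> and b_i = <f, φ_i>, with φ_0 = 1, φ_1 = x, φ_2 = x^2.
G =
  [2, 0, 2/3]
  [0, 2/3, 0]
  [2/3, 0, 2/5],
b = (4/3, 4/5, 4/5).
Solving gives a_0 = 0, a_1 = 6/5, a_2 = 2, so
  g(x) = 2*x^2 + 6*x/5.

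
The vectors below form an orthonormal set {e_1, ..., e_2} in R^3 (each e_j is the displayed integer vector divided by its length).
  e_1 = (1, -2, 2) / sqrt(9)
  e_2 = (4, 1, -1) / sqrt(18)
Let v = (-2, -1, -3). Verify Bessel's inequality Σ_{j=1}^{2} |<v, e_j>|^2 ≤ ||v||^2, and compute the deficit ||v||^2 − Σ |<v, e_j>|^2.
Σ |<v, e_j>|^2 = 6; ||v||^2 = 14; deficit = 8

Write each e_j = u_j / sqrt(<u_j, u_j>) where u_j is the displayed integer vector. Then <v, e_j> = <v, u_j> / sqrt(<u_j, u_j>), so |<v, e_j>|^2 = <v, u_j>^2 / <u_j, u_j>.
Coefficients: <v, e_1> = -6/sqrt(9), <v, e_2> = -6/sqrt(18).
Square and sum: Σ |<v, e_j>|^2 = 6.
Compute ||v||^2 = v·v = 14.
Deficit = 14 − 6 = 8 ≥ 0, confirming Bessel's inequality. (The deficit equals ||v − Σ <v,e_j> e_j||^2, the squared distance from v to span{e_j}.)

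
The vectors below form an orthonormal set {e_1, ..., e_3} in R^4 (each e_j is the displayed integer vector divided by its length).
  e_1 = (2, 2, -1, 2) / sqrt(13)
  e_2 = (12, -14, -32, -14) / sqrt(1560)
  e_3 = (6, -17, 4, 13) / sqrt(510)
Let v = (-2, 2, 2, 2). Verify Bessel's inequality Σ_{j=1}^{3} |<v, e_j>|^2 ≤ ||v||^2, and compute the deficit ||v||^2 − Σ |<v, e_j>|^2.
Σ |<v, e_j>|^2 = 236/17; ||v||^2 = 16; deficit = 36/17

Write each e_j = u_j / sqrt(<u_j, u_j>) where u_j is the displayed integer vector. Then <v, e_j> = <v, u_j> / sqrt(<u_j, u_j>), so |<v, e_j>|^2 = <v, u_j>^2 / <u_j, u_j>.
Coefficients: <v, e_1> = 2/sqrt(13), <v, e_2> = -144/sqrt(1560), <v, e_3> = -12/sqrt(510).
Square and sum: Σ |<v, e_j>|^2 = 236/17.
Compute ||v||^2 = v·v = 16.
Deficit = 16 − 236/17 = 36/17 ≥ 0, confirming Bessel's inequality. (The deficit equals ||v − Σ <v,e_j> e_j||^2, the squared distance from v to span{e_j}.)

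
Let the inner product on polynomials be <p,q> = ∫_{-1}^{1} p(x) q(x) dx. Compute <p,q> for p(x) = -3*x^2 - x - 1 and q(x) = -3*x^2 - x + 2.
<p,q> = -26/15

Expand the product: p(x)·q(x) = 9*x^4 + 6*x^3 - 2*x^2 - x - 2.
∫_{-1}^{1} of each monomial x^k gives [2/(k+1) if k even, 0 if k odd]. Integrating term-by-term (or equivalently evaluating the antiderivative F(x) = 9*x^5/5 + 3*x^4/2 - 2*x^3/3 - x^2/2 - 2*x at the endpoints):
  F(1) − F(−1) = 2/15 − (28/15) = -26/15.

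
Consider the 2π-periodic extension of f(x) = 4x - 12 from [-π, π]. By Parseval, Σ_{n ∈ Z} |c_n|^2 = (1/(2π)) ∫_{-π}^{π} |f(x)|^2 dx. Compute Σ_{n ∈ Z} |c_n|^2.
Σ |c_n|^2 = 16π^2/3 + 144

Expand and integrate term by term over [-π, π]:
  ∫ (4x)^2 dx = 16·(2π^3/3); ∫ 2·4·(-12)·x dx = 0 (odd integrand); ∫ (-12)^2 dx = 144·2π.
So (1/(2π)) ∫_{-π}^{π} (4x - 12)^2 dx = 16π^2/3 + 144 = 16π^2/3 + 144.
Parseval ⇒ Σ |c_n|^2 = 16π^2/3 + 144.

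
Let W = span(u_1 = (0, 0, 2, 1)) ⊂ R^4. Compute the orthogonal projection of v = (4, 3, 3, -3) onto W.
proj_W(v) = (0, 0, 6/5, 3/5)

Set up U = [u_1 | ... | u_1] ∈ R^(4×1). The projector onto W = col(U) is P = U (U^T U)^(-1) U^T.
Compute U^T U =
  [5],
and U^T v = (3).
Solve U^T U · c = U^T v for the coefficients: c = (3/5). The projection is proj_W(v) = U c.
Check: (v - proj_W(v)) · u_1 = 0  (should be 0).
Result: proj_W(v) = (0, 0, 6/5, 3/5).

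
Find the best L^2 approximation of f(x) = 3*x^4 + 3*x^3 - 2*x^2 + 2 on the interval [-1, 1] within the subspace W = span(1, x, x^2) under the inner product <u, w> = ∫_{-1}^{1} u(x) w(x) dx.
g(x) = 4*x^2/7 + 9*x/5 + 61/35

The best approximation g ∈ W is the orthogonal projection of f onto W. Writing g = a_0 + a_1 x + a_2 x^2, the coefficients solve the normal equations G · a = b where
  G_{ij} = <φ_i, φ_j> and b_i = <f, φ_i>, with φ_0 = 1, φ_1 = x, φ_2 = x^2.
G =
  [2, 0, 2/3]
  [0, 2/3, 0]
  [2/3, 0, 2/5],
b = (58/15, 6/5, 146/105).
Solving gives a_0 = 61/35, a_1 = 9/5, a_2 = 4/7, so
  g(x) = 4*x^2/7 + 9*x/5 + 61/35.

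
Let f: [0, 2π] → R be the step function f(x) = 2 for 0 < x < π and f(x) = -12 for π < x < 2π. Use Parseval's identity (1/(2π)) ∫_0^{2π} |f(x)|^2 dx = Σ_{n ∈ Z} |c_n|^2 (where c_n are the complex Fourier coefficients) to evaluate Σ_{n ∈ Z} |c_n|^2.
Σ |c_n|^2 = 74

Parseval equates the L^2 energy of f (normalised by 1/(2π)) with the ℓ^2 sum of its Fourier coefficients: (1/(2π)) ∫_0^{2π} |f|^2 = Σ |c_n|^2.
Compute the left side: (1/(2π)) [∫_0^π 2^2 dx + ∫_π^{2π} (-12)^2 dx] = (1/(2π)) · (4π + 144π) = (4 + 144)/2 = 74.
So Σ_{n ∈ Z} |c_n|^2 = 74.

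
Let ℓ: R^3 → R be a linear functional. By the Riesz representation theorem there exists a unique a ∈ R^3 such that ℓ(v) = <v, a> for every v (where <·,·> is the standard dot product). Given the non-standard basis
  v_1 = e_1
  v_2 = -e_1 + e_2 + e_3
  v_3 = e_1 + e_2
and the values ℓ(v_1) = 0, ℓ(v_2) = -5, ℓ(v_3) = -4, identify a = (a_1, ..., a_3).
a = (0, -4, -1)

Write a = (a_1, ..., a_3) in the standard basis. For each basis vector v_i, ℓ(v_i) = <v_i, a> is a linear equation in the a_j's. Collect the n equations into a matrix system V a = ℓ, where row i of V is v_i (expressed in the standard basis). Since V is invertible (lower-triangular with 1s on the diagonal, up to permutation), solve by back-substitution:
  V =
[[1, 0, 0],
 [-1, 1, 1],
 [1, 1, 0]]
  V a = (0, -5, -4)
Solving gives a = (0, -4, -1).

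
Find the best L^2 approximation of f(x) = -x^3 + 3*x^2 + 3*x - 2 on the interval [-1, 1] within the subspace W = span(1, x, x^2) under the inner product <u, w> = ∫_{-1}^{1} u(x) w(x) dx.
g(x) = 3*x^2 + 12*x/5 - 2

The best approximation g ∈ W is the orthogonal projection of f onto W. Writing g = a_0 + a_1 x + a_2 x^2, the coefficients solve the normal equations G · a = b where
  G_{ij} = <φ_i, φ_j> and b_i = <f, φ_i>, with φ_0 = 1, φ_1 = x, φ_2 = x^2.
G =
  [2, 0, 2/3]
  [0, 2/3, 0]
  [2/3, 0, 2/5],
b = (-2, 8/5, -2/15).
Solving gives a_0 = -2, a_1 = 12/5, a_2 = 3, so
  g(x) = 3*x^2 + 12*x/5 - 2.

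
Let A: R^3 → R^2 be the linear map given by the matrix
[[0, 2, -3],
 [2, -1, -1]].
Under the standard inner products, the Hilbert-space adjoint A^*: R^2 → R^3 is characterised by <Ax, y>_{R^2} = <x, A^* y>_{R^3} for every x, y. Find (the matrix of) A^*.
A^* = A^T =
[[0, 2],
 [2, -1],
 [-3, -1]]

For real matrices with standard dot products, the defining identity <Ax, y> = <x, A^* y> gives (Ax)^T y = x^T (A^*) y, i.e. x^T A^T y = x^T (A^*) y. Since this holds for all x, y, we must have A^* = A^T. Therefore
A^* =
[[0, 2],
 [2, -1],
 [-3, -1]].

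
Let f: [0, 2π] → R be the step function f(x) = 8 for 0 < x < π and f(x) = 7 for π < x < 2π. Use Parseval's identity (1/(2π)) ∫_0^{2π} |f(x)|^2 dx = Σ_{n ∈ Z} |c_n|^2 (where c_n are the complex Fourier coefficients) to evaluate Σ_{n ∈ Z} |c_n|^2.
Σ |c_n|^2 = 113/2

Parseval equates the L^2 energy of f (normalised by 1/(2π)) with the ℓ^2 sum of its Fourier coefficients: (1/(2π)) ∫_0^{2π} |f|^2 = Σ |c_n|^2.
Compute the left side: (1/(2π)) [∫_0^π 8^2 dx + ∫_π^{2π} 7^2 dx] = (1/(2π)) · (64π + 49π) = (64 + 49)/2 = 113/2.
So Σ_{n ∈ Z} |c_n|^2 = 113/2.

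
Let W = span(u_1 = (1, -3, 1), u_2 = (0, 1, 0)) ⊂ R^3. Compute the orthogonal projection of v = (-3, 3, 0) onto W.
proj_W(v) = (-3/2, 3, -3/2)

Set up U = [u_1 | ... | u_2] ∈ R^(3×2). The projector onto W = col(U) is P = U (U^T U)^(-1) U^T.
Compute U^T U =
  [11, -3]
  [-3, 1],
and U^T v = (-12, 3).
Solve U^T U · c = U^T v for the coefficients: c = (-3/2, -3/2). The projection is proj_W(v) = U c.
Check: (v - proj_W(v)) · u_1 = 0  (should be 0).
Check: (v - proj_W(v)) · u_2 = 0  (should be 0).
Result: proj_W(v) = (-3/2, 3, -3/2).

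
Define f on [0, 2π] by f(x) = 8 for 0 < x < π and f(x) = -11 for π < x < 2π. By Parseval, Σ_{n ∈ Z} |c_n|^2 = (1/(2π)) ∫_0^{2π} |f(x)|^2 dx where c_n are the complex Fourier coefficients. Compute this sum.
Σ |c_n|^2 = 185/2

Parseval equates the L^2 energy of f (normalised by 1/(2π)) with the ℓ^2 sum of its Fourier coefficients: (1/(2π)) ∫_0^{2π} |f|^2 = Σ |c_n|^2.
Compute the left side: (1/(2π)) [∫_0^π 8^2 dx + ∫_π^{2π} (-11)^2 dx] = (1/(2π)) · (64π + 121π) = (64 + 121)/2 = 185/2.
So Σ_{n ∈ Z} |c_n|^2 = 185/2.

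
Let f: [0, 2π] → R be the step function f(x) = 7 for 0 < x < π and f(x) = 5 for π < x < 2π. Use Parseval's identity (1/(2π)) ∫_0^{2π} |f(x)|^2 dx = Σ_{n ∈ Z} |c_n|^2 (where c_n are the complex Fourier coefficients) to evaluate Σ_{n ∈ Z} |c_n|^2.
Σ |c_n|^2 = 37

Parseval equates the L^2 energy of f (normalised by 1/(2π)) with the ℓ^2 sum of its Fourier coefficients: (1/(2π)) ∫_0^{2π} |f|^2 = Σ |c_n|^2.
Compute the left side: (1/(2π)) [∫_0^π 7^2 dx + ∫_π^{2π} 5^2 dx] = (1/(2π)) · (49π + 25π) = (49 + 25)/2 = 37.
So Σ_{n ∈ Z} |c_n|^2 = 37.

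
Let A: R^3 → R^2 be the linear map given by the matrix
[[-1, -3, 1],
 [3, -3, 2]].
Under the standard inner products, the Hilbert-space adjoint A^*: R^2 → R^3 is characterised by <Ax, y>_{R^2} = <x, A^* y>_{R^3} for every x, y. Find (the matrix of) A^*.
A^* = A^T =
[[-1, 3],
 [-3, -3],
 [1, 2]]

For real matrices with standard dot products, the defining identity <Ax, y> = <x, A^* y> gives (Ax)^T y = x^T (A^*) y, i.e. x^T A^T y = x^T (A^*) y. Since this holds for all x, y, we must have A^* = A^T. Therefore
A^* =
[[-1, 3],
 [-3, -3],
 [1, 2]].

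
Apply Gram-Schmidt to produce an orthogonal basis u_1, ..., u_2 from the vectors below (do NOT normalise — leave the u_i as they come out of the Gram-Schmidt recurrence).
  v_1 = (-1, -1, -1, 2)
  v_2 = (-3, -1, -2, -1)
Orthogonal basis:
  u_1 = (-1, -1, -1, 2)
  u_2 = (-17/7, -3/7, -10/7, -15/7)

Apply the Gram-Schmidt recurrence
  u_1 = v_1
  u_i = v_i − Σ_{j<i} ((v_i · u_j) / (u_j · u_j)) · u_j.

Step by step this gives:
  u_1 = (-1, -1, -1, 2)
  u_2 = (-17/7, -3/7, -10/7, -15/7)

Orthogonality check:
  u_2 · u_1 = 0 (should be 0)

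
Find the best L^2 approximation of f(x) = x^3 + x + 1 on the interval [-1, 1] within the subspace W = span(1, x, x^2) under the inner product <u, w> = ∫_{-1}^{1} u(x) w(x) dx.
g(x) = 8*x/5 + 1

The best approximation g ∈ W is the orthogonal projection of f onto W. Writing g = a_0 + a_1 x + a_2 x^2, the coefficients solve the normal equations G · a = b where
  G_{ij} = <φ_i, φ_j> and b_i = <f, φ_i>, with φ_0 = 1, φ_1 = x, φ_2 = x^2.
G =
  [2, 0, 2/3]
  [0, 2/3, 0]
  [2/3, 0, 2/5],
b = (2, 16/15, 2/3).
Solving gives a_0 = 1, a_1 = 8/5, a_2 = 0, so
  g(x) = 8*x/5 + 1.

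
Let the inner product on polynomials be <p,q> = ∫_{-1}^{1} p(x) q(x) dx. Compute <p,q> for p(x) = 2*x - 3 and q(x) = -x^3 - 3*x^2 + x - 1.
<p,q> = 188/15

Expand the product: p(x)·q(x) = -2*x^4 - 3*x^3 + 11*x^2 - 5*x + 3.
∫_{-1}^{1} of each monomial x^k gives [2/(k+1) if k even, 0 if k odd]. Integrating term-by-term (or equivalently evaluating the antiderivative F(x) = -2*x^5/5 - 3*x^4/4 + 11*x^3/3 - 5*x^2/2 + 3*x at the endpoints):
  F(1) − F(−1) = 181/60 − (-571/60) = 188/15.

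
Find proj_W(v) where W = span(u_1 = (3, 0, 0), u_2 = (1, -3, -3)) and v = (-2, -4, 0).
proj_W(v) = (-2, -2, -2)

Set up U = [u_1 | ... | u_2] ∈ R^(3×2). The projector onto W = col(U) is P = U (U^T U)^(-1) U^T.
Compute U^T U =
  [9, 3]
  [3, 19],
and U^T v = (-6, 10).
Solve U^T U · c = U^T v for the coefficients: c = (-8/9, 2/3). The projection is proj_W(v) = U c.
Check: (v - proj_W(v)) · u_1 = 0  (should be 0).
Check: (v - proj_W(v)) · u_2 = 0  (should be 0).
Result: proj_W(v) = (-2, -2, -2).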